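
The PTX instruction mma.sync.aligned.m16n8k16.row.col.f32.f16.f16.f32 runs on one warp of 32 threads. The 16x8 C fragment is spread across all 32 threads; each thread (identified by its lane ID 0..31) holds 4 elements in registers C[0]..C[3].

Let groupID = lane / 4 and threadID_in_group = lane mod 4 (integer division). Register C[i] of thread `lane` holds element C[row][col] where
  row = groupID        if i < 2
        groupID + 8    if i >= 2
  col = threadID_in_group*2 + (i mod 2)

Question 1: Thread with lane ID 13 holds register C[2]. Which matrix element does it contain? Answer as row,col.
lane 13: gr=3 (13/4), th=1 (13%4)
i=2: r=3+8=11, c=1*2+0=2

11,2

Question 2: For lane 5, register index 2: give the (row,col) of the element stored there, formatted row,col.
lane 5⇒5/4=1, 5 mod 4=1
i=2  r:1+8⇒9  c:2·1+0⇒2

9,2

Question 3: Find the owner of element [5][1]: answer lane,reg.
20,1

r:5=>grp=5,rB=0  c:1=>tig=0,lo=1
L=5*4+0=20  i=0*2+1=1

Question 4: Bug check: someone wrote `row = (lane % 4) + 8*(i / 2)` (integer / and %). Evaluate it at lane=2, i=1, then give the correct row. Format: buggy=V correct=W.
buggy=2 correct=0

`(lane % 4) + 8*(i / 2)`[2,1]→2
lane 2→2/4=0, 2 mod 4=2
i=1  r:0+0→0  c:2·2+1→5
row: 2 vs 0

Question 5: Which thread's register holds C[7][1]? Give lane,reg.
28,1

r=7→G=7,rhi=0  c=1→T=0,p=1
L=7*4+0=28  i=0*2+1=1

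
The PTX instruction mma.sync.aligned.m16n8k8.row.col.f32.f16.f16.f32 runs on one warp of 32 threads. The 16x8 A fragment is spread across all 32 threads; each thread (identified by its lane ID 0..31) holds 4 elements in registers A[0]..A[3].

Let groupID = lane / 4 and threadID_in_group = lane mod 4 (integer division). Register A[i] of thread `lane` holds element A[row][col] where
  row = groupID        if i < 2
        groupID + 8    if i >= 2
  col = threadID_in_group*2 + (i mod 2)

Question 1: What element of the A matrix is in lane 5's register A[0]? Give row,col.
1,2

lane 5: gid=1 (5/4), tid=1 (5%4)
i=0: r=1+0=1, c=1*2+0=2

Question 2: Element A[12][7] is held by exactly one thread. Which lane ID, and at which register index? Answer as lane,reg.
r=12⇒gr=4,Rb=1  c=7⇒th=3,odd=1
L=4*4+3=19  i=1*2+1=3

19,3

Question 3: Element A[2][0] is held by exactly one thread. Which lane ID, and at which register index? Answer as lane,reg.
r=2→G=2,rhi=0  c=0→T=0,p=0
L=2*4+0=8  i=0*2+0=0

8,0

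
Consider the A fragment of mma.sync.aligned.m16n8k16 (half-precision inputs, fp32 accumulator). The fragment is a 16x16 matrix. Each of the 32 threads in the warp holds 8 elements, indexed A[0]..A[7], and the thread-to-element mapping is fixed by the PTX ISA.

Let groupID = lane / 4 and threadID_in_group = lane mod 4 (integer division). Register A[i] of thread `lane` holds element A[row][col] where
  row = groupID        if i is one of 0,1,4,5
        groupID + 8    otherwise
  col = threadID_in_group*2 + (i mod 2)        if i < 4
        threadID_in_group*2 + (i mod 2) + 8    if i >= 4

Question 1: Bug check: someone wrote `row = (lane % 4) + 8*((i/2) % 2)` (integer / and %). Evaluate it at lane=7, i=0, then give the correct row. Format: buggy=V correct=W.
`(lane % 4) + 8*((i/2) % 2)`[7,0]→3
lane 7→7/4=1, 7 mod 4=3
i=0  r:1+0→1  c:2·3+0+0→6
row: 3 vs 1

buggy=3 correct=1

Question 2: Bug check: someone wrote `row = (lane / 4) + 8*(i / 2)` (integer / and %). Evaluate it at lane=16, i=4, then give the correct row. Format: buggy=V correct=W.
`(lane / 4) + 8*(i / 2)`[16,4]->20
16: g=4,t=0
[4] (4+0,0*2+0+8) = (4,8)
row: 20 vs 4

buggy=20 correct=4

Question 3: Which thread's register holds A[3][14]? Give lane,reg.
r=3->g=3,rb=0  c=14->cb=1,t=3,b0=0
L=3*4+3=15  i=1*4+0*2+0=4

15,4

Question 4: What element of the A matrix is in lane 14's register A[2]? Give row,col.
lane 14->14/4=3, 14 mod 4=2
i=2  r:3+8->11  c:2·2+0+0->4

11,4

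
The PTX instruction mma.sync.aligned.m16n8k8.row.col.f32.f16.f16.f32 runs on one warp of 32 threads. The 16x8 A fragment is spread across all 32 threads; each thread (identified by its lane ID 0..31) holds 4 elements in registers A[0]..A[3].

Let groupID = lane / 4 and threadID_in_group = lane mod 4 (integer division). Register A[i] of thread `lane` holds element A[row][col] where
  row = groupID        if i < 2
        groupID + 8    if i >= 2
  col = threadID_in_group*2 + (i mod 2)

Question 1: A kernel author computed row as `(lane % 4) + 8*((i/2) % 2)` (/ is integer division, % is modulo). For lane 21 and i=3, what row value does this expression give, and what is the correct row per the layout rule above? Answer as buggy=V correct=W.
`(lane % 4) + 8*((i/2) % 2)`[21,3]→9
lane 21: G=5 (21/4), T=1 (21%4)
i=3: r=5+8=13, c=1*2+1=3
row: 9 vs 13

buggy=9 correct=13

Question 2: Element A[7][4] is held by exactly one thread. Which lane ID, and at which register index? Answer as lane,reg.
r=7->g=7,rb=0  c=4->t=2,b0=0
L=7*4+2=30  i=0*2+0=0

30,0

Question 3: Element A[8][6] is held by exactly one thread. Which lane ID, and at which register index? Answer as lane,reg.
3,2

r: 8->gid=0,r8=1  c: 6->tid=3,i&1=0
L=0*4+3=3  i=1*2+0=2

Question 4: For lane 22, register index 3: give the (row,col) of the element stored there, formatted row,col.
13,5

L=22=>grp=22>>2=5, tig=22&3=2
[3]=>row 5+8=13  col 2·2+1=5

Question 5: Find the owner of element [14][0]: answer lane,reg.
r=14⇒gr=6,Rb=1  c=0⇒th=0,odd=0
L=6*4+0=24  i=1*2+0=2

24,2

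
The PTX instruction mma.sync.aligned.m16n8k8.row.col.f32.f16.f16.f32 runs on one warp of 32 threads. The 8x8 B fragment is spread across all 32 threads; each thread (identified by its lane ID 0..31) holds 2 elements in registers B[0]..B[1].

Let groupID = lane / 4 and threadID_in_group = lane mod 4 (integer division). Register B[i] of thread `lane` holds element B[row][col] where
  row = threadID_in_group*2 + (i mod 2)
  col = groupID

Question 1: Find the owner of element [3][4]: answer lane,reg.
c=4⇒gr=4  r=3⇒th=1,odd=1
L=4*4+1=17  i=1=1

17,1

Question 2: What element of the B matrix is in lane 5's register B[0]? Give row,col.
L=5->gid=5>>2=1, tid=5&3=1
[0]->row 1·2+0=2  col gid=1

2,1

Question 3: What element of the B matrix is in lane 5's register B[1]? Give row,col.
L=5→G=5>>2=1, T=5&3=1
[1]→row 1·2+1=3  col G=1

3,1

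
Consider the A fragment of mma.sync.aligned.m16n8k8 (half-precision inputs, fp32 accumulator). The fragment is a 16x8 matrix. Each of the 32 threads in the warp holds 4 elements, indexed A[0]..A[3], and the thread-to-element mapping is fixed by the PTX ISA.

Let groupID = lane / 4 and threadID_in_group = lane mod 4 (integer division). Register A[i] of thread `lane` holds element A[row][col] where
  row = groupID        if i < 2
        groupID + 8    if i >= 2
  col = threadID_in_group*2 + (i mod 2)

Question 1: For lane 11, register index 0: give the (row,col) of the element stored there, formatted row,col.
2,6

L=11⇒gr=11>>2=2, th=11&3=3
[0]⇒row 2+0=2  col 3·2+0=6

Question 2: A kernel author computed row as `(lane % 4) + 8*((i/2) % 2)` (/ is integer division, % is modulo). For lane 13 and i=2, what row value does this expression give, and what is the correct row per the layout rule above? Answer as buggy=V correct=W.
`(lane % 4) + 8*((i/2) % 2)`[13,2]=>9
lane 13=>13/4=3, 13 mod 4=1
i=2  r:3+8=>11  c:2·1+0=>2
row: 9 vs 11

buggy=9 correct=11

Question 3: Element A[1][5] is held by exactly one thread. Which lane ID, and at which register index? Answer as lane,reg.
6,1

r=1→G=1,rhi=0  c=5→T=2,p=1
L=1*4+2=6  i=0*2+1=1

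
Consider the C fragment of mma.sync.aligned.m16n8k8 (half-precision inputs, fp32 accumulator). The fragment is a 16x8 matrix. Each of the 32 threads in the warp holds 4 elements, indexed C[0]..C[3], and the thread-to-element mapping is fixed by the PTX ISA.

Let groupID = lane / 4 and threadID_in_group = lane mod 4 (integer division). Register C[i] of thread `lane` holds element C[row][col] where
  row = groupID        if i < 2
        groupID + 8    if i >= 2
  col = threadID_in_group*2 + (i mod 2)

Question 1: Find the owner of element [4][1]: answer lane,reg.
16,1

r=4⇒gr=4,Rb=0  c=1⇒th=0,odd=1
L=4*4+0=16  i=0*2+1=1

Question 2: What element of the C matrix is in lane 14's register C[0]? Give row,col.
L=14→G=14>>2=3, T=14&3=2
[0]→row 3+0=3  col 2·2+0=4

3,4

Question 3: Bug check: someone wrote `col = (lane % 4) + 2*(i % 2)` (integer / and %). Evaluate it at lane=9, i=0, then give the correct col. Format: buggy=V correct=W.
buggy=1 correct=2

`(lane % 4) + 2*(i % 2)`[9,0]->1
L=9->gid=9>>2=2, tid=9&3=1
[0]->row 2+0=2  col 1·2+0=2
col: 1 vs 2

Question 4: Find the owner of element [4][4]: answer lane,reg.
18,0

r=4→G=4,rhi=0  c=4→T=2,p=0
L=4*4+2=18  i=0*2+0=0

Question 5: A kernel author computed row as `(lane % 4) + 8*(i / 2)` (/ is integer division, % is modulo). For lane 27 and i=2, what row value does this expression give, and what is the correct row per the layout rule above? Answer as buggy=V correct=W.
buggy=11 correct=14

`(lane % 4) + 8*(i / 2)`[27,2]→11
lane 27→27/4=6, 27 mod 4=3
i=2  r:6+8→14  c:2·3+0→6
row: 11 vs 14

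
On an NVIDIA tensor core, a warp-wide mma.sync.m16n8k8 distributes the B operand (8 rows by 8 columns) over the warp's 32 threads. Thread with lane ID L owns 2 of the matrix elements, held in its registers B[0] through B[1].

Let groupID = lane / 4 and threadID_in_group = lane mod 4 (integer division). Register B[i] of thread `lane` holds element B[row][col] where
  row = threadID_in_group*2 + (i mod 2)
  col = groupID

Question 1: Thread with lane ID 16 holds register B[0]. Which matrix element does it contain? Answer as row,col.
L=16->gid=16>>2=4, tid=16&3=0
[0]->row 0·2+0=0  col gid=4

0,4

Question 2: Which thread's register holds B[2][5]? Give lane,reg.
21,0

c=5⇒gr=5  r=2⇒th=1,odd=0
L=5*4+1=21  i=0=0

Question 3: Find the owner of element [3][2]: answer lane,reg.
c=2⇒gr=2  r=3⇒th=1,odd=1
L=2*4+1=9  i=1=1

9,1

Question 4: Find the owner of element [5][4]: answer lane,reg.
18,1

c=4->g=4  r=5->t=2,b0=1
L=4*4+2=18  i=1=1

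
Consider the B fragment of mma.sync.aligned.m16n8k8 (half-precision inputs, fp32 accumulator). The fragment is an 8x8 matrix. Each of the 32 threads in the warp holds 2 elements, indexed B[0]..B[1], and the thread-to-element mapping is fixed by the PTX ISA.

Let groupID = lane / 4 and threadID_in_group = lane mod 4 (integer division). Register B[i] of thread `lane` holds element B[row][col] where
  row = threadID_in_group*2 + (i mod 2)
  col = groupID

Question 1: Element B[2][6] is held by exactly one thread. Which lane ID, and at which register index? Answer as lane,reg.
25,0

c: 6->gid=6  r: 2->tid=1,i&1=0
L=6*4+1=25  i=0=0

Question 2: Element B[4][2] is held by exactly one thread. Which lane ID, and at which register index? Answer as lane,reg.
10,0

c=2->g=2  r=4->t=2,b0=0
L=2*4+2=10  i=0=0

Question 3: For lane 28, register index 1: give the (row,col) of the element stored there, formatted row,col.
1,7

28: G=7,T=0
[1] (0*2+1,7) = (1,7)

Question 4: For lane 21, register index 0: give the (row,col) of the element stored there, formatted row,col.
2,5

lane 21: gid=5 (21/4), tid=1 (21%4)
i=0: r=1*2+0=2, c=gid=5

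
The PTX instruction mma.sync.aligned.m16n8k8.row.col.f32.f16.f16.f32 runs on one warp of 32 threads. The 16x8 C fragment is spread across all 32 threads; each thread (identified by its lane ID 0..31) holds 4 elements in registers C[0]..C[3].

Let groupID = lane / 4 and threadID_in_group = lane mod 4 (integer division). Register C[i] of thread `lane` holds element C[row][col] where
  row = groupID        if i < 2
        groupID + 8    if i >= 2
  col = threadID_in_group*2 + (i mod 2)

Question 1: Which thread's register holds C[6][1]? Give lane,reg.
r=6->g=6,rb=0  c=1->t=0,b0=1
L=6*4+0=24  i=0*2+1=1

24,1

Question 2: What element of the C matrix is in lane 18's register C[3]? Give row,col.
12,5

18: g=4,t=2
[3] (4+8,2*2+1) = (12,5)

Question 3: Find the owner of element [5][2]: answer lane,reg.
r=5→G=5,rhi=0  c=2→T=1,p=0
L=5*4+1=21  i=0*2+0=0

21,0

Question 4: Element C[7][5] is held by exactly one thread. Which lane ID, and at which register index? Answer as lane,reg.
r=7⇒gr=7,Rb=0  c=5⇒th=2,odd=1
L=7*4+2=30  i=0*2+1=1

30,1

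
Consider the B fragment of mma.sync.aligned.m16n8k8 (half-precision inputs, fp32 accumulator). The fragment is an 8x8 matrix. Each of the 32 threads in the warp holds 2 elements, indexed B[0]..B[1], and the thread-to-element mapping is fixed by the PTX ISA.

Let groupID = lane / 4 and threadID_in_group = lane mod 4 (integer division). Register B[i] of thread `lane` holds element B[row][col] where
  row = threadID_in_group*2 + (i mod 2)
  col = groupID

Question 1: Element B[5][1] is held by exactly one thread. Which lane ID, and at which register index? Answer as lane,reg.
6,1

c=1→G=1  r=5→T=2,p=1
L=1*4+2=6  i=1=1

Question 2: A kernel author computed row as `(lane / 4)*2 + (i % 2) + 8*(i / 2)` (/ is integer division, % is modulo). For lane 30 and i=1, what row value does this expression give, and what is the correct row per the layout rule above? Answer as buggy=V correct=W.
buggy=15 correct=5

`(lane / 4)*2 + (i % 2) + 8*(i / 2)`[30,1]→15
lane 30→30/4=7, 30 mod 4=2
i=1  r:2·2+1→5  c:7
row: 15 vs 5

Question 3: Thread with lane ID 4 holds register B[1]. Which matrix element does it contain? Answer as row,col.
L=4->g=4>>2=1, t=4&3=0
[1]->row 0·2+1=1  col g=1

1,1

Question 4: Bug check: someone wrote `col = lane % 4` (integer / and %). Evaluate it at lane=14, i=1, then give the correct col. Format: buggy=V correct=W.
`lane % 4`[14,1]->2
lane 14: g=3 (14/4), t=2 (14%4)
i=1: r=2*2+1=5, c=g=3
col: 2 vs 3

buggy=2 correct=3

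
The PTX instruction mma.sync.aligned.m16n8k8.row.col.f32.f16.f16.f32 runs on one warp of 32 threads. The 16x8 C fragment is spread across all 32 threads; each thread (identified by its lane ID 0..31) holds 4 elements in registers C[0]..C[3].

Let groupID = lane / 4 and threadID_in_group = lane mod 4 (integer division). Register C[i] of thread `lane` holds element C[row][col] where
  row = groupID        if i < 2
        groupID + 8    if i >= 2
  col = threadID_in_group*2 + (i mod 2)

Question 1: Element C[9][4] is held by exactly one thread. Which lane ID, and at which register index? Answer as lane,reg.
6,2

r=9⇒gr=1,Rb=1  c=4⇒th=2,odd=0
L=1*4+2=6  i=1*2+0=2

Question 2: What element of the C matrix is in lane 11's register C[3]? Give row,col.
L=11=>grp=11>>2=2, tig=11&3=3
[3]=>row 2+8=10  col 3·2+1=7

10,7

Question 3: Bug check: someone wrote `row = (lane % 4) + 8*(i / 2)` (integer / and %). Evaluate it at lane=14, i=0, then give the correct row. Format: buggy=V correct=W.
`(lane % 4) + 8*(i / 2)`[14,0]⇒2
L=14⇒gr=14>>2=3, th=14&3=2
[0]⇒row 3+0=3  col 2·2+0=4
row: 2 vs 3

buggy=2 correct=3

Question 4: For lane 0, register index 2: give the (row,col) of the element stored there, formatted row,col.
8,0

0: G=0,T=0
[2] (0+8,0*2+0) = (8,0)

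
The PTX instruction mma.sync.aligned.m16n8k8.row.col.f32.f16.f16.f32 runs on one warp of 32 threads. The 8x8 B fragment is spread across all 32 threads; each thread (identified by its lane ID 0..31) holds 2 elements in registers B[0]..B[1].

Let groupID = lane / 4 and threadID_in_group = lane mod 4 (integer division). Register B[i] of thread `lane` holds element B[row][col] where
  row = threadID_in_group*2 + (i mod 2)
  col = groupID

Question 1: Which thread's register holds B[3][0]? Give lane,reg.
1,1

c=0⇒gr=0  r=3⇒th=1,odd=1
L=0*4+1=1  i=1=1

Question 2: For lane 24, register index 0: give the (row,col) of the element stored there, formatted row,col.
0,6

lane 24: gid=6 (24/4), tid=0 (24%4)
i=0: r=0*2+0=0, c=gid=6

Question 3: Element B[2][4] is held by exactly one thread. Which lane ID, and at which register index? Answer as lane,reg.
17,0

c=4→G=4  r=2→T=1,p=0
L=4*4+1=17  i=0=0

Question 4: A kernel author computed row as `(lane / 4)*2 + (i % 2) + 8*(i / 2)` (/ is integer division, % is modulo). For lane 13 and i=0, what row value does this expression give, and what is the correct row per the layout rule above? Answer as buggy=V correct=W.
buggy=6 correct=2

`(lane / 4)*2 + (i % 2) + 8*(i / 2)`[13,0]->6
lane 13: gid=3 (13/4), tid=1 (13%4)
i=0: r=1*2+0=2, c=gid=3
row: 6 vs 2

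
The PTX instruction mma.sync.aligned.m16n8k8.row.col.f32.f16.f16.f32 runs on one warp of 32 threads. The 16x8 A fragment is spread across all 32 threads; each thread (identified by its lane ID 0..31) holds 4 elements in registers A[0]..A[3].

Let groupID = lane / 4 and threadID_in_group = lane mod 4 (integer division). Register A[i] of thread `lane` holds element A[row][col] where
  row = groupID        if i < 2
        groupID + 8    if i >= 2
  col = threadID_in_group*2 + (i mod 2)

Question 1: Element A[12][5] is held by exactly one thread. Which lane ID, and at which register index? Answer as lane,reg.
r=12→G=4,rhi=1  c=5→T=2,p=1
L=4*4+2=18  i=1*2+1=3

18,3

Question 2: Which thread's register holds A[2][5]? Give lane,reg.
r: 2->gid=2,r8=0  c: 5->tid=2,i&1=1
L=2*4+2=10  i=0*2+1=1

10,1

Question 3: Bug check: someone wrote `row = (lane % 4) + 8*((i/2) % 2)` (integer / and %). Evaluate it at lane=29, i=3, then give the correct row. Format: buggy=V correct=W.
buggy=9 correct=15

`(lane % 4) + 8*((i/2) % 2)`[29,3]→9
29: G=7,T=1
[3] (7+8,1*2+1) = (15,3)
row: 9 vs 15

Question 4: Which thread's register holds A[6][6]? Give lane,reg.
r=6->g=6,rb=0  c=6->t=3,b0=0
L=6*4+3=27  i=0*2+0=0

27,0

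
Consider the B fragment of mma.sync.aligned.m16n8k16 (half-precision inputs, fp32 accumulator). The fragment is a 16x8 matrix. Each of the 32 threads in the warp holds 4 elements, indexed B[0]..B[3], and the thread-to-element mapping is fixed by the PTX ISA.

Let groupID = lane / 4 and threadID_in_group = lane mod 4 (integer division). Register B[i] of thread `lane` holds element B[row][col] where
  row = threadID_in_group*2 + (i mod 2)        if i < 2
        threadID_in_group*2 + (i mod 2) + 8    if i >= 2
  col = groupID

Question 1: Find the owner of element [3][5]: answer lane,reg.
21,1

c:5=>grp=5  r:3=>rB=0,tig=1,lo=1
L=5*4+1=21  i=0*2+1=1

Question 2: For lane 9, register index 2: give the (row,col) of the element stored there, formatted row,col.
10,2

lane 9: g=2 (9/4), t=1 (9%4)
i=2: r=1*2+0+8=10, c=g=2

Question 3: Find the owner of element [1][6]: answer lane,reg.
24,1

c: 6->gid=6  r: 1->r8=0,tid=0,i&1=1
L=6*4+0=24  i=0*2+1=1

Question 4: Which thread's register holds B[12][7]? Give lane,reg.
c=7⇒gr=7  r=12⇒Rb=1,th=2,odd=0
L=7*4+2=30  i=1*2+0=2

30,2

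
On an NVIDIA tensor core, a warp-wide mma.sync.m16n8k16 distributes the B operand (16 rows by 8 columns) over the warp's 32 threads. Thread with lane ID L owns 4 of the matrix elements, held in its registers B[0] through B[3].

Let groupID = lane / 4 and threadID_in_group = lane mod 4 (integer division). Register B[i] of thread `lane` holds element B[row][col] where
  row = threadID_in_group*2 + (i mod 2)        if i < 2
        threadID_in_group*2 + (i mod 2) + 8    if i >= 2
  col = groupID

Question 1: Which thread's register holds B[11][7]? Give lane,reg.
29,3

c=7⇒gr=7  r=11⇒Rb=1,th=1,odd=1
L=7*4+1=29  i=1*2+1=3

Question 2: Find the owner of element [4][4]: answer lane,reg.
c: 4->gid=4  r: 4->r8=0,tid=2,i&1=0
L=4*4+2=18  i=0*2+0=0

18,0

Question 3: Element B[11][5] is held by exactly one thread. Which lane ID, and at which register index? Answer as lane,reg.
21,3

c=5→G=5  r=11→rhi=1,T=1,p=1
L=5*4+1=21  i=1*2+1=3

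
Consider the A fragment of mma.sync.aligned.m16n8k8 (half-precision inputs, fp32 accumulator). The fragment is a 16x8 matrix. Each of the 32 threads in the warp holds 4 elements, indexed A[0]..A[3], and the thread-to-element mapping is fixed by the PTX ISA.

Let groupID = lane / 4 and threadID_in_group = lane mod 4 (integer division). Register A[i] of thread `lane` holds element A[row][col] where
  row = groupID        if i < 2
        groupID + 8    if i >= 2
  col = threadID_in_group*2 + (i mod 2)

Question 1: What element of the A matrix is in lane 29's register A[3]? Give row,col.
15,3

L=29->gid=29>>2=7, tid=29&3=1
[3]->row 7+8=15  col 1·2+1=3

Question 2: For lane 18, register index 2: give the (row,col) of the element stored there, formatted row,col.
12,4

lane 18=>18/4=4, 18 mod 4=2
i=2  r:4+8=>12  c:2·2+0=>4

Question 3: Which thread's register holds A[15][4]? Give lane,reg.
r:15=>grp=7,rB=1  c:4=>tig=2,lo=0
L=7*4+2=30  i=1*2+0=2

30,2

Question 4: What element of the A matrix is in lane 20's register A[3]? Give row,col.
13,1

L=20->gid=20>>2=5, tid=20&3=0
[3]->row 5+8=13  col 0·2+1=1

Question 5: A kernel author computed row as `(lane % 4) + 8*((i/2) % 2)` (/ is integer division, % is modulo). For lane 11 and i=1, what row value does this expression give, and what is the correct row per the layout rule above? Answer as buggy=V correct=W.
buggy=3 correct=2

`(lane % 4) + 8*((i/2) % 2)`[11,1]⇒3
11: gr=2,th=3
[1] (2+0,3*2+1) = (2,7)
row: 3 vs 2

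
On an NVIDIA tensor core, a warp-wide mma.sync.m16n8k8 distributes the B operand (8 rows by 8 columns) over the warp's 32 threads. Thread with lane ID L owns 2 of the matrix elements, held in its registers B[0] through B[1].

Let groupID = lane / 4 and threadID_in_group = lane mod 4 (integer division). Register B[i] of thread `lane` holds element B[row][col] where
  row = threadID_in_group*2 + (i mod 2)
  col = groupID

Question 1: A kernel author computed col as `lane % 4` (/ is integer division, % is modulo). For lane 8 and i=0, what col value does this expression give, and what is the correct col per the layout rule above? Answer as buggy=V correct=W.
`lane % 4`[8,0]->0
lane 8->8/4=2, 8 mod 4=0
i=0  r:2·0+0->0  c:2
col: 0 vs 2

buggy=0 correct=2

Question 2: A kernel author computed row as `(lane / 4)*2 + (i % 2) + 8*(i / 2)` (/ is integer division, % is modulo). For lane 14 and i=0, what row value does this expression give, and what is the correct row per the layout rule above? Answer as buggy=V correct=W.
buggy=6 correct=4

`(lane / 4)*2 + (i % 2) + 8*(i / 2)`[14,0]⇒6
L=14⇒gr=14>>2=3, th=14&3=2
[0]⇒row 2·2+0=4  col gr=3
row: 6 vs 4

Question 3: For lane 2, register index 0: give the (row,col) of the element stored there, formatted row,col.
L=2→G=2>>2=0, T=2&3=2
[0]→row 2·2+0=4  col G=0

4,0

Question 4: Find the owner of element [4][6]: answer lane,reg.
c=6→G=6  r=4→T=2,p=0
L=6*4+2=26  i=0=0

26,0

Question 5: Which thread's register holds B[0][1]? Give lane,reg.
4,0

c=1⇒gr=1  r=0⇒th=0,odd=0
L=1*4+0=4  i=0=0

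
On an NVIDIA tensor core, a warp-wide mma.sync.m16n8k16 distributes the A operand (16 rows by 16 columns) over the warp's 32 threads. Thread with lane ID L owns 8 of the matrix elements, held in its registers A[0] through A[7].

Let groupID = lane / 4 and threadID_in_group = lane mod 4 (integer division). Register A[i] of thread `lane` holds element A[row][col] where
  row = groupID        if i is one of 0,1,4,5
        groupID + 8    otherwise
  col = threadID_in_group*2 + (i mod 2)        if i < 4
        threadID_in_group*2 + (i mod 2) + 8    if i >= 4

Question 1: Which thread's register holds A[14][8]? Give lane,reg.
r=14→G=6,rhi=1  c=8→chi=1,T=0,p=0
L=6*4+0=24  i=1*4+1*2+0=6

24,6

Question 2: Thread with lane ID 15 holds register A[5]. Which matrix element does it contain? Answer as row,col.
3,15

lane 15⇒15/4=3, 15 mod 4=3
i=5  r:3+0⇒3  c:2·3+1+8⇒15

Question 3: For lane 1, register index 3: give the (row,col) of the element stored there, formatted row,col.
8,3

L=1->gid=1>>2=0, tid=1&3=1
[3]->row 0+8=8  col 1·2+1+0=3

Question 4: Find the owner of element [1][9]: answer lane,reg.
r: 1->gid=1,r8=0  c: 9->c8=1,tid=0,i&1=1
L=1*4+0=4  i=1*4+0*2+1=5

4,5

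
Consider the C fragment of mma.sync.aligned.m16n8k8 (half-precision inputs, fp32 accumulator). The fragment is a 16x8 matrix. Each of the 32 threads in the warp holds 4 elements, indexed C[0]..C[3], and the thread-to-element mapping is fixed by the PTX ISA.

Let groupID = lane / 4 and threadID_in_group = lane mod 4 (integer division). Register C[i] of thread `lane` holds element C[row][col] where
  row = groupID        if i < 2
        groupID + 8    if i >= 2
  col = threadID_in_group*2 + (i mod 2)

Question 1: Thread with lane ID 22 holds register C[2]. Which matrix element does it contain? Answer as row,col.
lane 22: gid=5 (22/4), tid=2 (22%4)
i=2: r=5+8=13, c=2*2+0=4

13,4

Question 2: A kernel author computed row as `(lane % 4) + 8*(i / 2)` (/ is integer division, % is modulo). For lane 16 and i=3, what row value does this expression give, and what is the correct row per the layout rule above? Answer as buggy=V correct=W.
`(lane % 4) + 8*(i / 2)`[16,3]→8
16: G=4,T=0
[3] (4+8,0*2+1) = (12,1)
row: 8 vs 12

buggy=8 correct=12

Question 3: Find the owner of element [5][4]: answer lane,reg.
r=5→G=5,rhi=0  c=4→T=2,p=0
L=5*4+2=22  i=0*2+0=0

22,0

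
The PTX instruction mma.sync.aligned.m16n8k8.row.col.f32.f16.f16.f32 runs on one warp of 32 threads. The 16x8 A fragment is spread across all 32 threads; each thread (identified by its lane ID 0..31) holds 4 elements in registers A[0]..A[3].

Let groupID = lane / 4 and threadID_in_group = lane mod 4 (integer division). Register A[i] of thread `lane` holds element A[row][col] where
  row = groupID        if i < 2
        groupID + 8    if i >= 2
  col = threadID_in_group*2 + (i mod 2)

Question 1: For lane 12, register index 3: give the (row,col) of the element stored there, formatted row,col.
12: gid=3,tid=0
[3] (3+8,0*2+1) = (11,1)

11,1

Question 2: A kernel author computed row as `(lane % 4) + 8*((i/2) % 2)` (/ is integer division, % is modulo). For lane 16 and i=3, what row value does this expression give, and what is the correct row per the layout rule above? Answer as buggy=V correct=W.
`(lane % 4) + 8*((i/2) % 2)`[16,3]⇒8
lane 16⇒16/4=4, 16 mod 4=0
i=3  r:4+8⇒12  c:2·0+1⇒1
row: 8 vs 12

buggy=8 correct=12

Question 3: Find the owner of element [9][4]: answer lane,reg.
6,2

r=9->g=1,rb=1  c=4->t=2,b0=0
L=1*4+2=6  i=1*2+0=2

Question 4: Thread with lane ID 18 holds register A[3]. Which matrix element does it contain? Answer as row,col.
lane 18: grp=4 (18/4), tig=2 (18%4)
i=3: r=4+8=12, c=2*2+1=5

12,5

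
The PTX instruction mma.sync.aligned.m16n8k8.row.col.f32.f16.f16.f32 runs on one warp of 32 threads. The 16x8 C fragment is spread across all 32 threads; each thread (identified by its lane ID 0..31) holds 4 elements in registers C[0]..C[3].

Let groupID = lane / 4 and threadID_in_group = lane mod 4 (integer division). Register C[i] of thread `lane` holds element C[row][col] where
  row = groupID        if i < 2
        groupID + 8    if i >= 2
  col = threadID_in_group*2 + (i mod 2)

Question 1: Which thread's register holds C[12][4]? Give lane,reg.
18,2

r=12->g=4,rb=1  c=4->t=2,b0=0
L=4*4+2=18  i=1*2+0=2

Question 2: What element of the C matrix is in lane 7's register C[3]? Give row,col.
9,7

7: g=1,t=3
[3] (1+8,3*2+1) = (9,7)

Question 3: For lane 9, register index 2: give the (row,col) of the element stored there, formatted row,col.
lane 9: g=2 (9/4), t=1 (9%4)
i=2: r=2+8=10, c=1*2+0=2

10,2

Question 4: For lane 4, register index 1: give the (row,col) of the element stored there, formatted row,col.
1,1

L=4→G=4>>2=1, T=4&3=0
[1]→row 1+0=1  col 0·2+1=1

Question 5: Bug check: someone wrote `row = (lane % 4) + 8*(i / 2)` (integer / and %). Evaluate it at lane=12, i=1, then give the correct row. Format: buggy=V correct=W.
buggy=0 correct=3

`(lane % 4) + 8*(i / 2)`[12,1]=>0
L=12=>grp=12>>2=3, tig=12&3=0
[1]=>row 3+0=3  col 0·2+1=1
row: 0 vs 3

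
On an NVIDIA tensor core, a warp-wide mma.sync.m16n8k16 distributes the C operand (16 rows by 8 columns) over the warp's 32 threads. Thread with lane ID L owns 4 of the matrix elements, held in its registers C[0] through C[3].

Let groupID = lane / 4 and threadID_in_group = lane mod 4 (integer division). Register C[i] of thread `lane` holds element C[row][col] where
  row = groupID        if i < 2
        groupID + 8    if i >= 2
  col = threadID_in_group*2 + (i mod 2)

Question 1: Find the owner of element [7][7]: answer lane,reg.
r: 7->gid=7,r8=0  c: 7->tid=3,i&1=1
L=7*4+3=31  i=0*2+1=1

31,1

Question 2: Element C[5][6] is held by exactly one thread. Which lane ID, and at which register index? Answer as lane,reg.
23,0

r:5=>grp=5,rB=0  c:6=>tig=3,lo=0
L=5*4+3=23  i=0*2+0=0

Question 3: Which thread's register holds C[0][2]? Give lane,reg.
r:0=>grp=0,rB=0  c:2=>tig=1,lo=0
L=0*4+1=1  i=0*2+0=0

1,0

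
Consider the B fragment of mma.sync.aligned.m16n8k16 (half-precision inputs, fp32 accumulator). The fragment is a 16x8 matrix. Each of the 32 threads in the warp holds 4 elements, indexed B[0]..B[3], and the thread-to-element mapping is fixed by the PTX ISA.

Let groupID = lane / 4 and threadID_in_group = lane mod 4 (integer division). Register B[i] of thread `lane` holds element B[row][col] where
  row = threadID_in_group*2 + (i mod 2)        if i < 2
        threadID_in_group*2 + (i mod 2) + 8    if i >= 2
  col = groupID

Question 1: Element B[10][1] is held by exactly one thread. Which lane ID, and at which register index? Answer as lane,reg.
5,2

c=1⇒gr=1  r=10⇒Rb=1,th=1,odd=0
L=1*4+1=5  i=1*2+0=2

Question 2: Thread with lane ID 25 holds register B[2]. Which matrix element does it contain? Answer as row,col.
10,6

25: grp=6,tig=1
[2] (1*2+0+8,6) = (10,6)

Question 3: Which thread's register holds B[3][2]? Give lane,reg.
c=2->g=2  r=3->rb=0,t=1,b0=1
L=2*4+1=9  i=0*2+1=1

9,1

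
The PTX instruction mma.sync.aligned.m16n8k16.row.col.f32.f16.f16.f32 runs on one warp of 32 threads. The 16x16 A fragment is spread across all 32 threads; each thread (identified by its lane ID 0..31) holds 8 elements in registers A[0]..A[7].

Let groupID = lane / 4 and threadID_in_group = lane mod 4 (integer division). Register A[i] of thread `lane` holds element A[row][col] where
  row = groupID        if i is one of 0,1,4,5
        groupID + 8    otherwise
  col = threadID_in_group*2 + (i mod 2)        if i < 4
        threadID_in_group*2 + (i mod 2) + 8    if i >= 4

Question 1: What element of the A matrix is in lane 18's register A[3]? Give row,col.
lane 18->18/4=4, 18 mod 4=2
i=3  r:4+8->12  c:2·2+1+0->5

12,5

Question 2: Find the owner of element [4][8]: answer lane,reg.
r: 4->gid=4,r8=0  c: 8->c8=1,tid=0,i&1=0
L=4*4+0=16  i=1*4+0*2+0=4

16,4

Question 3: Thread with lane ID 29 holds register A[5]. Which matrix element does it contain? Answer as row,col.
7,11

lane 29: g=7 (29/4), t=1 (29%4)
i=5: r=7+0=7, c=1*2+1+8=11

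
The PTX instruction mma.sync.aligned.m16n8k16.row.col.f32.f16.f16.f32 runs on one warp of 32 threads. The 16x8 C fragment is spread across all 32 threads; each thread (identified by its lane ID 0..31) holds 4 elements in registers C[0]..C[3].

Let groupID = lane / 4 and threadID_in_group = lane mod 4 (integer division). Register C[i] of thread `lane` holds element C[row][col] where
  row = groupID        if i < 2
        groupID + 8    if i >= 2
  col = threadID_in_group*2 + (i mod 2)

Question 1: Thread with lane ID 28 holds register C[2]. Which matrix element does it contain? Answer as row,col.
L=28=>grp=28>>2=7, tig=28&3=0
[2]=>row 7+8=15  col 0·2+0=0

15,0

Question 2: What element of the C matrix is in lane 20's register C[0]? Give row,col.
5,0

20: G=5,T=0
[0] (5+0,0*2+0) = (5,0)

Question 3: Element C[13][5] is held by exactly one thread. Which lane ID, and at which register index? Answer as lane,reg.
22,3

r=13⇒gr=5,Rb=1  c=5⇒th=2,odd=1
L=5*4+2=22  i=1*2+1=3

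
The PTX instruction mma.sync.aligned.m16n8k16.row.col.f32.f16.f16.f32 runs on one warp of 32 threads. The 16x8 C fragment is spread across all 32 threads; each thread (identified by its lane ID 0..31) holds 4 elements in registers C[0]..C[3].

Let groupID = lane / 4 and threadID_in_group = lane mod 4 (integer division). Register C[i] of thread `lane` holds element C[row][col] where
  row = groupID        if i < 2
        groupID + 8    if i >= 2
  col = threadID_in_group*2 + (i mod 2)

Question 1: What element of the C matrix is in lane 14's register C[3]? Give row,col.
14: gid=3,tid=2
[3] (3+8,2*2+1) = (11,5)

11,5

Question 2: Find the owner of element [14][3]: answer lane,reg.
25,3

r=14⇒gr=6,Rb=1  c=3⇒th=1,odd=1
L=6*4+1=25  i=1*2+1=3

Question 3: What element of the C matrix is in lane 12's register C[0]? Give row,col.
lane 12: g=3 (12/4), t=0 (12%4)
i=0: r=3+0=3, c=0*2+0=0

3,0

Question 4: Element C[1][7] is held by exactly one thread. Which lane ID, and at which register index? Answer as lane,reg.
7,1

r=1⇒gr=1,Rb=0  c=7⇒th=3,odd=1
L=1*4+3=7  i=0*2+1=1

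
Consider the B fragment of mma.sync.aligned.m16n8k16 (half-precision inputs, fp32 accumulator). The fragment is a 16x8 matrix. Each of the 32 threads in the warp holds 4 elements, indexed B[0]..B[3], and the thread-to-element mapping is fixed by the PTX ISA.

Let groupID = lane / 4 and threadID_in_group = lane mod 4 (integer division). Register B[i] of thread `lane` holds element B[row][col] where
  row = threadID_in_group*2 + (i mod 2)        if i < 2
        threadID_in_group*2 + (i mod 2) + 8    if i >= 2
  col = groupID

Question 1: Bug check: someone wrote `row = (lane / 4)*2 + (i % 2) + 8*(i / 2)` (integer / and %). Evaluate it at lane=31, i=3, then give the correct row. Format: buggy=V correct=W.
`(lane / 4)*2 + (i % 2) + 8*(i / 2)`[31,3]⇒23
L=31⇒gr=31>>2=7, th=31&3=3
[3]⇒row 3·2+1+8=15  col gr=7
row: 23 vs 15

buggy=23 correct=15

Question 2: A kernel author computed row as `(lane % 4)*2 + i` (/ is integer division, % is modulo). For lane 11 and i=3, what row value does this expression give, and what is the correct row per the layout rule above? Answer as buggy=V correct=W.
buggy=9 correct=15

`(lane % 4)*2 + i`[11,3]->9
lane 11->11/4=2, 11 mod 4=3
i=3  r:2·3+1+8->15  c:2
row: 9 vs 15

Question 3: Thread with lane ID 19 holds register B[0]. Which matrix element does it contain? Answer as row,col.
6,4

19: grp=4,tig=3
[0] (3*2+0+0,4) = (6,4)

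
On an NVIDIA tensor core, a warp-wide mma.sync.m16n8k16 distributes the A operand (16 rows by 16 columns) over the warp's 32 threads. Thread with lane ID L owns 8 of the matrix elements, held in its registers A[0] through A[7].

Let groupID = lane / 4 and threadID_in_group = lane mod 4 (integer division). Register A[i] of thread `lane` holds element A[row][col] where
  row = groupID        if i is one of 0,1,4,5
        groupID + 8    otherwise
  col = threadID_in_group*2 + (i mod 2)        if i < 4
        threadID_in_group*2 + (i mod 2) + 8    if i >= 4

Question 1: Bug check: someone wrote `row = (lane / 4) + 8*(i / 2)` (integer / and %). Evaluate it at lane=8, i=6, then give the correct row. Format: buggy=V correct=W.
`(lane / 4) + 8*(i / 2)`[8,6]=>26
lane 8: grp=2 (8/4), tig=0 (8%4)
i=6: r=2+8=10, c=0*2+0+8=8
row: 26 vs 10

buggy=26 correct=10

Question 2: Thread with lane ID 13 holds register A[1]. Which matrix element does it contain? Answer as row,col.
3,3

13: G=3,T=1
[1] (3+0,1*2+1+0) = (3,3)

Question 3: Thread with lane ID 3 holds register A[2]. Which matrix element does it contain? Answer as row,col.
L=3→G=3>>2=0, T=3&3=3
[2]→row 0+8=8  col 3·2+0+0=6

8,6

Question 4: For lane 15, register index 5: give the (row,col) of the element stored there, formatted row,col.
L=15→G=15>>2=3, T=15&3=3
[5]→row 3+0=3  col 3·2+1+8=15

3,15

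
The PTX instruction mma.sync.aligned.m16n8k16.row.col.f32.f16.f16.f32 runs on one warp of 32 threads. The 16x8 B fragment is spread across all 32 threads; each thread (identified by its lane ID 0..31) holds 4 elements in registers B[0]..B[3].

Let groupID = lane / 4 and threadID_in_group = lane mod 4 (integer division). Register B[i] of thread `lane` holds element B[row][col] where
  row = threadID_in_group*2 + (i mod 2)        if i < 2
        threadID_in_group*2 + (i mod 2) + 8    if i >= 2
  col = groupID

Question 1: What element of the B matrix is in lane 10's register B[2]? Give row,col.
10: gr=2,th=2
[2] (2*2+0+8,2) = (12,2)

12,2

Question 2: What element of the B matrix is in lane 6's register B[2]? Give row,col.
lane 6=>6/4=1, 6 mod 4=2
i=2  r:2·2+0+8=>12  c:1

12,1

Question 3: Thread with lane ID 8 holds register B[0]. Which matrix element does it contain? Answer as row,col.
lane 8⇒8/4=2, 8 mod 4=0
i=0  r:2·0+0+0⇒0  c:2

0,2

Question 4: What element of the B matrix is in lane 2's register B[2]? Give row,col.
2: grp=0,tig=2
[2] (2*2+0+8,0) = (12,0)

12,0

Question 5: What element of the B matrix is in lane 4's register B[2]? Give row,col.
4: gid=1,tid=0
[2] (0*2+0+8,1) = (8,1)

8,1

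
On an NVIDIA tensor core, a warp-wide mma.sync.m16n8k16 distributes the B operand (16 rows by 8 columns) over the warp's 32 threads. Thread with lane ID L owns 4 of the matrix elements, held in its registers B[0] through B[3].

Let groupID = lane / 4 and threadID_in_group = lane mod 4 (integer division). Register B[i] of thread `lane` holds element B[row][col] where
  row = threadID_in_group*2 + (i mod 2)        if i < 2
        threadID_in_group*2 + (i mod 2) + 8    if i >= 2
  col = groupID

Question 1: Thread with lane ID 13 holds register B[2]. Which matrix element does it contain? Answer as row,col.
10,3

13: gr=3,th=1
[2] (1*2+0+8,3) = (10,3)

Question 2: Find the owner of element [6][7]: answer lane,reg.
31,0

c:7=>grp=7  r:6=>rB=0,tig=3,lo=0
L=7*4+3=31  i=0*2+0=0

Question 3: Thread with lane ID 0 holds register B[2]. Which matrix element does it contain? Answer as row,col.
8,0

lane 0: gr=0 (0/4), th=0 (0%4)
i=2: r=0*2+0+8=8, c=gr=0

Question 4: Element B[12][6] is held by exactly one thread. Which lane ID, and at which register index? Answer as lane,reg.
26,2

c=6⇒gr=6  r=12⇒Rb=1,th=2,odd=0
L=6*4+2=26  i=1*2+0=2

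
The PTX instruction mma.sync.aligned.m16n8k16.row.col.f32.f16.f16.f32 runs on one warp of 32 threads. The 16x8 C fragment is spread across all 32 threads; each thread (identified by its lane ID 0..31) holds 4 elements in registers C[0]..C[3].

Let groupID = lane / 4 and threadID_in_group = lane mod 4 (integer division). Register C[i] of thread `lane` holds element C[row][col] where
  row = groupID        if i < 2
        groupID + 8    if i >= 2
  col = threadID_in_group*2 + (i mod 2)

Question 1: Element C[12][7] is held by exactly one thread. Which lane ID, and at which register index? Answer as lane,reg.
19,3

r=12→G=4,rhi=1  c=7→T=3,p=1
L=4*4+3=19  i=1*2+1=3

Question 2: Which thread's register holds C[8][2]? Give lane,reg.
r=8⇒gr=0,Rb=1  c=2⇒th=1,odd=0
L=0*4+1=1  i=1*2+0=2

1,2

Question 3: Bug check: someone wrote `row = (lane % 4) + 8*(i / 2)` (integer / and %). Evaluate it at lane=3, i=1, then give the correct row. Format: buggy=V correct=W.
buggy=3 correct=0

`(lane % 4) + 8*(i / 2)`[3,1]⇒3
lane 3⇒3/4=0, 3 mod 4=3
i=1  r:0+0⇒0  c:2·3+1⇒7
row: 3 vs 0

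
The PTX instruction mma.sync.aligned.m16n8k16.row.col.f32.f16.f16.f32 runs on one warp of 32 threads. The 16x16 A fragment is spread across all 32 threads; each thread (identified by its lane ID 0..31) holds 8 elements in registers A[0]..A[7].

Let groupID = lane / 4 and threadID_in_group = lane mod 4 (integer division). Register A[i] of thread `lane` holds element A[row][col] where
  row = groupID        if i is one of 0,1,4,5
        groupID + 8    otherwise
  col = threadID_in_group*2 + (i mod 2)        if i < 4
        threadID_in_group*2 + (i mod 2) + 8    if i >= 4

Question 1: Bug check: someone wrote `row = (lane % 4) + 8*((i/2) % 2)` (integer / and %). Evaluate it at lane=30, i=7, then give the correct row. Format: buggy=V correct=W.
buggy=10 correct=15

`(lane % 4) + 8*((i/2) % 2)`[30,7]→10
L=30→G=30>>2=7, T=30&3=2
[7]→row 7+8=15  col 2·2+1+8=13
row: 10 vs 15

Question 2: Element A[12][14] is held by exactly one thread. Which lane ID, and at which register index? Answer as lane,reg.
r:12=>grp=4,rB=1  c:14=>cB=1,tig=3,lo=0
L=4*4+3=19  i=1*4+1*2+0=6

19,6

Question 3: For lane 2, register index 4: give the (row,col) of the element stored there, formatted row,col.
lane 2->2/4=0, 2 mod 4=2
i=4  r:0+0->0  c:2·2+0+8->12

0,12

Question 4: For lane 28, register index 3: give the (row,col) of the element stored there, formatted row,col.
15,1

lane 28: gr=7 (28/4), th=0 (28%4)
i=3: r=7+8=15, c=0*2+1+0=1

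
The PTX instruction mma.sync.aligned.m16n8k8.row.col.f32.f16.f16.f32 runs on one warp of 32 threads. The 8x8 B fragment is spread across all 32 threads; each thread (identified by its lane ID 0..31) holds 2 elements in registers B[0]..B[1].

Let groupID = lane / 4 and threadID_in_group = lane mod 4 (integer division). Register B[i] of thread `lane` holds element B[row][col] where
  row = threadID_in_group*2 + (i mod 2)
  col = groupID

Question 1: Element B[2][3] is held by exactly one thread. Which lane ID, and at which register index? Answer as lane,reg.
c:3=>grp=3  r:2=>tig=1,lo=0
L=3*4+1=13  i=0=0

13,0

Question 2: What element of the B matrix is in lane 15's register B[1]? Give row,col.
7,3

L=15->gid=15>>2=3, tid=15&3=3
[1]->row 3·2+1=7  col gid=3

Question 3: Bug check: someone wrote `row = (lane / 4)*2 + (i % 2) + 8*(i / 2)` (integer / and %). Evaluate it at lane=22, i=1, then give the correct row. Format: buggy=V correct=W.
`(lane / 4)*2 + (i % 2) + 8*(i / 2)`[22,1]→11
lane 22→22/4=5, 22 mod 4=2
i=1  r:2·2+1→5  c:5
row: 11 vs 5

buggy=11 correct=5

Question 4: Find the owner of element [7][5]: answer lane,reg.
23,1

c: 5->gid=5  r: 7->tid=3,i&1=1
L=5*4+3=23  i=1=1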